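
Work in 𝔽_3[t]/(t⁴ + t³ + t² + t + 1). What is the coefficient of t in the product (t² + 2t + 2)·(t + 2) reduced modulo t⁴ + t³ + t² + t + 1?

Multiply in 𝔽_3[t]: (t² + 2t + 2)·(t + 2) = t³ + t² + 1.
Reduced: t³ + t² + 1.

0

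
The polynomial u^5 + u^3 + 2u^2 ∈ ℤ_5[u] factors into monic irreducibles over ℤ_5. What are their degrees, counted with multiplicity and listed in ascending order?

Write h(u) = u^5 + u^3 + 2u^2.
Roots in ℤ_5: h(0) = 0 → root; h(1) = 4; h(2) = 3; h(3) = 3; h(4) = 0 → root.
Linear factors from roots: (u), (u + 1).
Complete factorization: h(u) = (u + 1)·(u)^2·(u^2 - u + 2).
Factor degrees with multiplicity: 1 + 1 + 1 + 2 = 5.

1, 1, 1, 2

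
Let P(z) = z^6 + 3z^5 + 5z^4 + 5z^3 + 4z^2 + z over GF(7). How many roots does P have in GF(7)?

Evaluate at each of the 7 elements of GF(7):
P(0) = 0 → root; P(1) = 5; P(2) = 4; P(3) = 0 → root; P(4) = 2; P(5) = 1; P(6) = 1.
Roots: {0, 3}.

2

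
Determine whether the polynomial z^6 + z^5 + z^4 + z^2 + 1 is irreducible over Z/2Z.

Yes

Write P(z) = z^6 + z^5 + z^4 + z^2 + 1.
Check for roots in Z/2Z: P(0) = 1; P(1) = 1.
No roots, so no linear factors.
Monic irreducibles of degree 2 over GF(2): z^2 + z + 1.
None of them divide P (all give nonzero remainder).
Monic irreducibles of degree 3 over GF(2): z^3 + z + 1, z^3 + z^2 + 1.
None of them divide P (all give nonzero remainder).
No irreducible factor of degree ≤ 3 exists, so P is irreducible over GF(2).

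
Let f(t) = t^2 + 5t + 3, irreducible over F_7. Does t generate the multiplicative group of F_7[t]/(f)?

Yes

|GF(7^2)^×| = 7^2 − 1 = 48. Prime factorization: 48 = 2^4·3.
f is primitive ⇔ t has order 48 in GF(7)[t]/(f), i.e. t^(48/q) ≠ 1 for each prime q | 48.
t^(24) mod f = 6.
t^(16) mod f = 2.
None equal 1, so t has full order 48; f is primitive.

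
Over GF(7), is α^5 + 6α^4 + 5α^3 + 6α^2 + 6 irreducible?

Write m(α) = α^5 + 6α^4 + 5α^3 + 6α^2 + 6.
Check for roots in GF(7): m(0) = 6; m(1) = 3; m(2) = 2; m(3) = 0 → root; m(4) = 0 → root; m(5) = 5; m(6) = 5.
m(3) = 0, so (α − 3) divides m(α); m is reducible.

No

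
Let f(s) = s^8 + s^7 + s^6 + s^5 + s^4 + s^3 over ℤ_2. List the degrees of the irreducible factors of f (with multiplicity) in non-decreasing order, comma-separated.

Roots in ℤ_2: f(0) = 0 → root; f(1) = 0 → root.
Linear factors from roots: (s), (s + 1).
Complete factorization: f(s) = (s + 1)·(s)^3·(s^2 + s + 1)^2.
Factor degrees with multiplicity: 1 + 1 + 1 + 1 + 2 + 2 = 8.

1, 1, 1, 1, 2, 2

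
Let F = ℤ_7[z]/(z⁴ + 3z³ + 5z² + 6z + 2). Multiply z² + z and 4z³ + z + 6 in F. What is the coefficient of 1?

2

Multiply in ℤ_7[z]: (z² + z)·(4z³ + z + 6) = 4z⁵ + 4z⁴ + z³ + 6z.
Reduce using z⁴ ≡ 4z³ + 2z² + z + 5 (mod z⁴ + 3z³ + 5z² + 6z + 2).
Reduced: 5z³ + 2z² + 4z + 2.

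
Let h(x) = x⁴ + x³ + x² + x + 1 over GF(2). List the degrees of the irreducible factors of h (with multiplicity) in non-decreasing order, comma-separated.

4

Roots in GF(2): h(0) = 1; h(1) = 1.
Complete factorization: h(x) = (x⁴ + x³ + x² + x + 1).
Factor degrees with multiplicity: 4 = 4.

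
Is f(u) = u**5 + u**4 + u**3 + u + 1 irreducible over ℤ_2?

Yes

Check for roots in ℤ_2: f(0) = 1; f(1) = 1.
No roots, so no linear factors.
Monic irreducibles of degree 2 over GF(2): u**2 + u + 1.
None of them divide f (all give nonzero remainder).
No irreducible factor of degree ≤ 2 exists, so f is irreducible over GF(2).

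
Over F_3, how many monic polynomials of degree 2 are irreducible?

3

The number of monic irreducibles of degree 2 over GF(3) is (1/2)·Σ_{d∣2} μ(2/d) 3^d.
Divisors of 2: 1, 2; μ(2/d) for each: -1, 1.
Σ = − 3^1 + 3^2 = 6.
N = 6/2 = 3.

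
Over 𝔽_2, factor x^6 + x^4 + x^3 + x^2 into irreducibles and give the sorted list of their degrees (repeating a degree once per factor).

Write g(x) = x^6 + x^4 + x^3 + x^2.
Roots in 𝔽_2: g(0) = 0 → root; g(1) = 0 → root.
Linear factors from roots: (x), (x + 1).
Complete factorization: g(x) = (x + 1)·(x)^2·(x^3 + x^2 + 1).
Factor degrees with multiplicity: 1 + 1 + 1 + 3 = 6.

1, 1, 1, 3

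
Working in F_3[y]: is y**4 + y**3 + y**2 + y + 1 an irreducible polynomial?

Yes

Write P(y) = y**4 + y**3 + y**2 + y + 1.
Check for roots in F_3: P(0) = 1; P(1) = 2; P(2) = 1.
No roots, so no linear factors.
Monic irreducibles of degree 2 over GF(3): y**2 + 1, y**2 + y - 1, y**2 - y - 1.
None of them divide P (all give nonzero remainder).
No irreducible factor of degree ≤ 2 exists, so P is irreducible over GF(3).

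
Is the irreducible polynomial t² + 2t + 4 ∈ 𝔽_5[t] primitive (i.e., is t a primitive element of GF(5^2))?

No

Write f(t) = t² + 2t + 4.
|GF(5^2)^×| = 5^2 − 1 = 24. Prime factorization: 24 = 2^3·3.
f is primitive ⇔ t has order 24 in GF(5)[t]/(f), i.e. t^(24/q) ≠ 1 for each prime q | 24.
t^(12) mod f = 1
t^(8) mod f = 2t + 4.
Since t^(12) = 1, the order of t divides 12 < 24; not primitive.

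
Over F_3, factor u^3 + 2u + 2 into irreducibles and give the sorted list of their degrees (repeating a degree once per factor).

Write g(u) = u^3 + 2u + 2.
Roots in F_3: g(0) = 2; g(1) = 2; g(2) = 2.
Complete factorization: g(u) = (u^3 + 2u + 2).
Factor degrees with multiplicity: 3 = 3.

3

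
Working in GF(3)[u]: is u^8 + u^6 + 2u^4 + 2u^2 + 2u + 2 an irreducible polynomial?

No

Write f(u) = u^8 + u^6 + 2u^4 + 2u^2 + 2u + 2.
Check for roots in GF(3): f(0) = 2; f(1) = 1; f(2) = 0 → root.
f(2) = 0, so (u − 2) divides f(u); f is reducible.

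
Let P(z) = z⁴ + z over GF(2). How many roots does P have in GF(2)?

2

Evaluate at each of the 2 elements of GF(2):
P(0) = 0 → root; P(1) = 0 → root.
Roots: {0, 1}.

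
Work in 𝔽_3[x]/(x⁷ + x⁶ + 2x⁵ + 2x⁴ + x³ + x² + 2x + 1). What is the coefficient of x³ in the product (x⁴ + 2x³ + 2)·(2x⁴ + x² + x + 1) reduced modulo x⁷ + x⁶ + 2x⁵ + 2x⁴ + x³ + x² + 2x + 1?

1

Multiply in 𝔽_3[x]: (x⁴ + 2x³ + 2)·(2x⁴ + x² + x + 1) = 2x⁸ + x⁷ + x⁶ + x⁴ + 2x³ + 2x² + 2x + 2.
Reduce using x⁷ ≡ 2x⁶ + x⁵ + x⁴ + 2x³ + 2x² + x + 2 (mod x⁷ + x⁶ + 2x⁵ + 2x⁴ + x³ + x² + 2x + 1).
Reduced: x⁶ + x⁵ + x⁴ + x³ + 2x² + 2x.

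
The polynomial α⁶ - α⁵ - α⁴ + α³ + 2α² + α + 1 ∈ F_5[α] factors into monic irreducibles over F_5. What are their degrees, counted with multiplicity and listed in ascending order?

Write g(α) = α⁶ - α⁵ - α⁴ + α³ + 2α² + α + 1.
Roots in F_5: g(0) = 1; g(1) = 4; g(2) = 0 → root; g(3) = 4; g(4) = 2.
Linear factors from roots: (α - 2).
Complete factorization: g(α) = (α - 2)·(α² + 2)·(α³ + α² - α + 1).
Factor degrees with multiplicity: 1 + 2 + 3 = 6.

1, 2, 3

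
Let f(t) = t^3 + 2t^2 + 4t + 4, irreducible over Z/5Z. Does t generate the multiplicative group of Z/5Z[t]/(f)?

|GF(5^3)^×| = 5^3 − 1 = 124. Prime factorization: 124 = 2^2·31.
f is primitive ⇔ t has order 124 in GF(5)[t]/(f), i.e. t^(124/q) ≠ 1 for each prime q | 124.
t^(62) mod f = 1
t^(4) mod f = 4t + 3.
Since t^(62) = 1, the order of t divides 62 < 124; not primitive.

No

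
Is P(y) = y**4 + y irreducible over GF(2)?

No

Check for roots in GF(2): P(0) = 0 → root; P(1) = 0 → root.
P(0) = 0, so (y) divides P(y); P is reducible.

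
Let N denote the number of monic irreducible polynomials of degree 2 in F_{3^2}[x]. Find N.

x^(9^2) − x is the product of all monic irreducibles of degree dividing 2; Möbius inversion gives N = (1/2) Σ μ(2/d)·9^d.
Divisors of 2: 1, 2; μ(2/d) for each: -1, 1.
Σ = − 9^1 + 9^2 = 72.
N = 72/2 = 36.

36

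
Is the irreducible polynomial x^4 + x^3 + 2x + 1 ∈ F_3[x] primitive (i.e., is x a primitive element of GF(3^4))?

Write f(x) = x^4 + x^3 + 2x + 1.
|GF(3^4)^×| = 3^4 − 1 = 80. Prime factorization: 80 = 2^4·5.
f is primitive ⇔ x has order 80 in GF(3)[x]/(f), i.e. x^(80/q) ≠ 1 for each prime q | 80.
x^(40) mod f = 1
x^(16) mod f = 2x^2 + x + 1.
Since x^(40) = 1, the order of x divides 40 < 80; not primitive.

No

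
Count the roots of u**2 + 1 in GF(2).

1

Write h(u) = u**2 + 1.
Evaluate at each of the 2 elements of GF(2):
h(0) = 1; h(1) = 0 → root.
Roots: {1}.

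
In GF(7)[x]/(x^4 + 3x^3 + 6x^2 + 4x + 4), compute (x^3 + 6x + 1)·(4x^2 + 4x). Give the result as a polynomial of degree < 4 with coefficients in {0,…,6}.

3x^3 + 4x^2 + 6x + 4

Multiply in GF(7)[x]: (x^3 + 6x + 1)·(4x^2 + 4x) = 4x^5 + 4x^4 + 3x^3 + 4x.
Reduce using x^4 ≡ 4x^3 + x^2 + 3x + 3 (mod x^4 + 3x^3 + 6x^2 + 4x + 4).
Reduced: 3x^3 + 4x^2 + 6x + 4.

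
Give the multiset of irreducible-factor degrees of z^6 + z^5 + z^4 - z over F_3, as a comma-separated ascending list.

1, 2, 3

Write f(z) = z^6 + z^5 + z^4 - z.
Roots in F_3: f(0) = 0 → root; f(1) = 2; f(2) = 2.
Linear factors from roots: (z).
Complete factorization: f(z) = (z)·(z^2 + 1)·(z^3 + z^2 - 1).
Factor degrees with multiplicity: 1 + 2 + 3 = 6.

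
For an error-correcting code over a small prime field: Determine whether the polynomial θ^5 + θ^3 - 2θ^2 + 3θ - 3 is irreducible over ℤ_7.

Write f(θ) = θ^5 + θ^3 - 2θ^2 + 3θ - 3.
Check for roots in ℤ_7: f(0) = 4; f(1) = 0 → root; f(2) = 0 → root; f(3) = 6; f(4) = 1; f(5) = 6; f(6) = 4.
f(1) = 0, so (θ − 1) divides f(θ); f is reducible.

No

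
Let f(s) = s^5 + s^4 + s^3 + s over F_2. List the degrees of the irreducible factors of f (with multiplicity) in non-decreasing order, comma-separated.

1, 1, 3

Roots in F_2: f(0) = 0 → root; f(1) = 0 → root.
Linear factors from roots: (s), (s + 1).
Complete factorization: f(s) = (s)·(s + 1)·(s^3 + s + 1).
Factor degrees with multiplicity: 1 + 1 + 3 = 5.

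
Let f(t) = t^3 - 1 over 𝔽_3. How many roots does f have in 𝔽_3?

Evaluate at each of the 3 elements of 𝔽_3:
f(0) = 2; f(1) = 0 → root; f(2) = 1.
Roots: {1}.

1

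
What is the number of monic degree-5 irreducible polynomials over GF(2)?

6

The number of monic irreducibles of degree 5 over GF(2) is (1/5)·Σ_{d∣5} μ(5/d) 2^d.
Divisors of 5: 1, 5; μ(5/d) for each: -1, 1.
Σ = − 2^1 + 2^5 = 30.
N = 30/5 = 6.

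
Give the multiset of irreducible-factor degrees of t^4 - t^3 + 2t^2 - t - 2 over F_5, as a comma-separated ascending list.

4

Write f(t) = t^4 - t^3 + 2t^2 - t - 2.
Roots in F_5: f(0) = 3; f(1) = 4; f(2) = 2; f(3) = 2; f(4) = 3.
Complete factorization: f(t) = (t^4 - t^3 + 2t^2 - t - 2).
Factor degrees with multiplicity: 4 = 4.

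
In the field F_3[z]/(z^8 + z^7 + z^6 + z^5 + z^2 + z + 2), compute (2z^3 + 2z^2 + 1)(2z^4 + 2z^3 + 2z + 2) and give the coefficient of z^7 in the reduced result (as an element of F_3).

1

Multiply in F_3[z]: (2z^3 + 2z^2 + 1)·(2z^4 + 2z^3 + 2z + 2) = z^7 + 2z^6 + z^5 + z^3 + z^2 + 2z + 2.
Reduced: z^7 + 2z^6 + z^5 + z^3 + z^2 + 2z + 2.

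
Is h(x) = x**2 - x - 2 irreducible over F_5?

Check for roots in F_5: h(0) = 3; h(1) = 3; h(2) = 0 → root; h(3) = 4; h(4) = 0 → root.
h(2) = 0, so (x − 2) divides h(x); h is reducible.

No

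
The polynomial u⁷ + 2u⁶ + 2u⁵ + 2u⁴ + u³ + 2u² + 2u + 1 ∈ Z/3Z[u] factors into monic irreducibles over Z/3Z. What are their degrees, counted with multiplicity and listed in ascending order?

Write f(u) = u⁷ + 2u⁶ + 2u⁵ + 2u⁴ + u³ + 2u² + 2u + 1.
Roots in Z/3Z: f(0) = 1; f(1) = 1; f(2) = 1.
Complete factorization: f(u) = (u⁷ + 2u⁶ + 2u⁵ + 2u⁴ + u³ + 2u² + 2u + 1).
Factor degrees with multiplicity: 7 = 7.

7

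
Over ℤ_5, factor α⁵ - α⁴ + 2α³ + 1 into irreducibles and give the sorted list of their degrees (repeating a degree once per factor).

2, 3

Write h(α) = α⁵ - α⁴ + 2α³ + 1.
Roots in ℤ_5: h(0) = 1; h(1) = 3; h(2) = 3; h(3) = 2; h(4) = 2.
Complete factorization: h(α) = (α² - α + 1)·(α³ + α + 1).
Factor degrees with multiplicity: 2 + 3 = 5.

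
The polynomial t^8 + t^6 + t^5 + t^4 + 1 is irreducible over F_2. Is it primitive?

Write f(t) = t^8 + t^6 + t^5 + t^4 + 1.
|GF(2^8)^×| = 2^8 − 1 = 255. Prime factorization: 255 = 3·5·17.
f is primitive ⇔ t has order 255 in GF(2)[t]/(f), i.e. t^(255/q) ≠ 1 for each prime q | 255.
t^(85) mod f = t^7 + t^6 + t^4 + t^3 + t + 1.
t^(51) mod f = t^6 + t^3 + t^2 + 1.
t^(15) mod f = t^7 + t^6 + 1.
None equal 1, so t has full order 255; f is primitive.

Yes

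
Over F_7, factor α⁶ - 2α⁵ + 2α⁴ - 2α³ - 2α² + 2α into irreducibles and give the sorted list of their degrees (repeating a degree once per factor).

1, 1, 2, 2

Write g(α) = α⁶ - 2α⁵ + 2α⁴ - 2α³ - 2α² + 2α.
Linear factors from roots: (α), (α + 3).
Complete factorization: g(α) = (α)·(α + 3)·(α² - 3α + 1)·(α² - 2α + 3).
Factor degrees with multiplicity: 1 + 1 + 2 + 2 = 6.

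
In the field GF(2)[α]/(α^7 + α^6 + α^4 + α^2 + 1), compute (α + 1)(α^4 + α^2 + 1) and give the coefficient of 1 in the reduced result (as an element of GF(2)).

1

Multiply in GF(2)[α]: (α + 1)·(α^4 + α^2 + 1) = α^5 + α^4 + α^3 + α^2 + α + 1.
Reduced: α^5 + α^4 + α^3 + α^2 + α + 1.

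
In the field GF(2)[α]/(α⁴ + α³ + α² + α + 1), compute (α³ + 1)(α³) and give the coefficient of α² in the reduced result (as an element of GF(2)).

0

Multiply in GF(2)[α]: (α³ + 1)·(α³) = α⁶ + α³.
Reduce using α⁴ ≡ α³ + α² + α + 1 (mod α⁴ + α³ + α² + α + 1).
Reduced: α³ + α.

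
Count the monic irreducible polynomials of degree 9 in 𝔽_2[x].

56

Gauss's count: N_{2}(9) = (1/9) Σ_{d|9} μ(9/d)·2^d.
Divisors of 9: 1, 3, 9; μ(9/d) for each: 0, -1, 1.
Σ = − 2^3 + 2^9 = 504.
N = 504/9 = 56.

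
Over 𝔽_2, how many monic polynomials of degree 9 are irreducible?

By the necklace-counting formula, N_2(9) = (1/9) Σ_{d|9} μ(9/d)·2^d.
Divisors of 9: 1, 3, 9; μ(9/d) for each: 0, -1, 1.
Σ = − 2^3 + 2^9 = 504.
N = 504/9 = 56.

56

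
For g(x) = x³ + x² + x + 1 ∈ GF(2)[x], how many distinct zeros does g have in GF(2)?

1

Evaluate at each of the 2 elements of GF(2):
g(0) = 1; g(1) = 0 → root.
Roots: {1}.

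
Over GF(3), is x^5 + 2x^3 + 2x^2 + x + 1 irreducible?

Yes

Write h(x) = x^5 + 2x^3 + 2x^2 + x + 1.
Check for roots in GF(3): h(0) = 1; h(1) = 1; h(2) = 2.
No roots, so no linear factors.
Monic irreducibles of degree 2 over GF(3): x^2 + 1, x^2 + x + 2, x^2 + 2x + 2.
None of them divide h (all give nonzero remainder).
No irreducible factor of degree ≤ 2 exists, so h is irreducible over GF(3).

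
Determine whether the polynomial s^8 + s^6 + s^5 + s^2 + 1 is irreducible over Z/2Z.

Yes

Write g(s) = s^8 + s^6 + s^5 + s^2 + 1.
Check for roots in Z/2Z: g(0) = 1; g(1) = 1.
No roots, so no linear factors.
Monic irreducibles of degree 2 over GF(2): s^2 + s + 1.
None of them divide g (all give nonzero remainder).
Monic irreducibles of degree 3 over GF(2): s^3 + s + 1, s^3 + s^2 + 1.
None of them divide g (all give nonzero remainder).
Monic irreducibles of degree 4 over GF(2): s^4 + s + 1, s^4 + s^3 + 1, s^4 + s^3 + s^2 + s + 1.
None of them divide g (all give nonzero remainder).
No irreducible factor of degree ≤ 4 exists, so g is irreducible over GF(2).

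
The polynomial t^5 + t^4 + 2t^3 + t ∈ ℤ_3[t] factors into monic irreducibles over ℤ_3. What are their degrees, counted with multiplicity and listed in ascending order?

Write f(t) = t^5 + t^4 + 2t^3 + t.
Roots in ℤ_3: f(0) = 0 → root; f(1) = 2; f(2) = 0 → root.
Linear factors from roots: (t), (t + 1).
Complete factorization: f(t) = (t)·(t + 1)·(t^3 + 2t + 1).
Factor degrees with multiplicity: 1 + 1 + 3 = 5.

1, 1, 3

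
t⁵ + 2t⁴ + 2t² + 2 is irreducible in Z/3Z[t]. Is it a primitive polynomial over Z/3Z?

Write f(t) = t⁵ + 2t⁴ + 2t² + 2.
|GF(3^5)^×| = 3^5 − 1 = 242. Prime factorization: 242 = 2·11^2.
f is primitive ⇔ t has order 242 in GF(3)[t]/(f), i.e. t^(242/q) ≠ 1 for each prime q | 242.
t^(121) mod f = 1
t^(22) mod f = t⁴ + t³ + 2t².
Since t^(121) = 1, the order of t divides 121 < 242; not primitive.

No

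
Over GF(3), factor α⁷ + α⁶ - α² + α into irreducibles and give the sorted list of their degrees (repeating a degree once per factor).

Write f(α) = α⁷ + α⁶ - α² + α.
Roots in GF(3): f(0) = 0 → root; f(1) = 2; f(2) = 1.
Linear factors from roots: (α).
Complete factorization: f(α) = (α)·(α² + 1)·(α² - α - 1)^2.
Factor degrees with multiplicity: 1 + 2 + 2 + 2 = 7.

1, 2, 2, 2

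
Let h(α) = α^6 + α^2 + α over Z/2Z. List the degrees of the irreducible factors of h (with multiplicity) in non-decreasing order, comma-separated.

1, 2, 3

Roots in Z/2Z: h(0) = 0 → root; h(1) = 1.
Linear factors from roots: (α).
Complete factorization: h(α) = (α)·(α^2 + α + 1)·(α^3 + α^2 + 1).
Factor degrees with multiplicity: 1 + 2 + 3 = 6.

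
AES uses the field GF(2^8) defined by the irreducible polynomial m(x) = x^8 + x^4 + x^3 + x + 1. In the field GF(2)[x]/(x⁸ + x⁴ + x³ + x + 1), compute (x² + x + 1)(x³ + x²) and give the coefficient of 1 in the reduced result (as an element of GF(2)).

0

Multiply in GF(2)[x]: (x² + x + 1)·(x³ + x²) = x⁵ + x².
Reduced: x⁵ + x².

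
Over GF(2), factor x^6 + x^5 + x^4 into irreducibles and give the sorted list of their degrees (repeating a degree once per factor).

1, 1, 1, 1, 2

Write f(x) = x^6 + x^5 + x^4.
Roots in GF(2): f(0) = 0 → root; f(1) = 1.
Linear factors from roots: (x).
Complete factorization: f(x) = (x)^4·(x^2 + x + 1).
Factor degrees with multiplicity: 1 + 1 + 1 + 1 + 2 = 6.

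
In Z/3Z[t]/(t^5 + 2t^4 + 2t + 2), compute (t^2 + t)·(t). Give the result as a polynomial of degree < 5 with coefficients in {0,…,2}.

Multiply in Z/3Z[t]: (t^2 + t)·(t) = t^3 + t^2.
Reduced: t^3 + t^2.

t^3 + t^2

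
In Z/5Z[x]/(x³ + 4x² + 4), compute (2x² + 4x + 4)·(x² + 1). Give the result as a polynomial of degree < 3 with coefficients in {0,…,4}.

Multiply in Z/5Z[x]: (2x² + 4x + 4)·(x² + 1) = 2x⁴ + 4x³ + x² + 4x + 4.
Reduce using x³ ≡ x² + 1 (mod x³ + 4x² + 4).
Reduced: 2x² + x.

2x^2 + x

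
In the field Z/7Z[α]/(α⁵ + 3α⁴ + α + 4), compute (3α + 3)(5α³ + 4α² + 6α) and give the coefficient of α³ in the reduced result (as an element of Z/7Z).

6

Multiply in Z/7Z[α]: (3α + 3)·(5α³ + 4α² + 6α) = α⁴ + 6α³ + 2α² + 4α.
Reduced: α⁴ + 6α³ + 2α² + 4α.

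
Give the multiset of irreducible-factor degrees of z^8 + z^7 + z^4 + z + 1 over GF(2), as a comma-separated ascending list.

2, 2, 4

Write f(z) = z^8 + z^7 + z^4 + z + 1.
Roots in GF(2): f(0) = 1; f(1) = 1.
Complete factorization: f(z) = (z^2 + z + 1)^2·(z^4 + z^3 + z^2 + z + 1).
Factor degrees with multiplicity: 2 + 2 + 4 = 8.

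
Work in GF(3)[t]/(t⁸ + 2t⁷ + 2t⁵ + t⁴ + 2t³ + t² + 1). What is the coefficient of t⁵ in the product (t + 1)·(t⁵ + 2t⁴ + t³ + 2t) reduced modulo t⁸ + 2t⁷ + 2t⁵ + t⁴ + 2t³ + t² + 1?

Multiply in GF(3)[t]: (t + 1)·(t⁵ + 2t⁴ + t³ + 2t) = t⁶ + t³ + 2t² + 2t.
Reduced: t⁶ + t³ + 2t² + 2t.

0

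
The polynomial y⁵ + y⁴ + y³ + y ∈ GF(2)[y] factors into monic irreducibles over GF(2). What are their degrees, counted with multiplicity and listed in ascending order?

1, 1, 3

Write f(y) = y⁵ + y⁴ + y³ + y.
Roots in GF(2): f(0) = 0 → root; f(1) = 0 → root.
Linear factors from roots: (y), (y + 1).
Complete factorization: f(y) = (y)·(y + 1)·(y³ + y + 1).
Factor degrees with multiplicity: 1 + 1 + 3 = 5.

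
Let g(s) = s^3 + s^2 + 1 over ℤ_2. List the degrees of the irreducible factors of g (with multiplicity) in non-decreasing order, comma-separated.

Roots in ℤ_2: g(0) = 1; g(1) = 1.
Complete factorization: g(s) = (s^3 + s^2 + 1).
Factor degrees with multiplicity: 3 = 3.

3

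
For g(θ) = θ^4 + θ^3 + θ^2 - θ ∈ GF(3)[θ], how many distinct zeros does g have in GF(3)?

Evaluate at each of the 3 elements of GF(3):
g(0) = 0 → root; g(1) = 2; g(2) = 2.
Roots: {0}.

1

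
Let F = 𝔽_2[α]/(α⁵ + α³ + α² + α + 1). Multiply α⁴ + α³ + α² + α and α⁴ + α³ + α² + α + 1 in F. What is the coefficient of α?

Multiply in 𝔽_2[α]: (α⁴ + α³ + α² + α)·(α⁴ + α³ + α² + α + 1) = α⁸ + α⁶ + α³ + α.
Reduce using α⁵ ≡ α³ + α² + α + 1 (mod α⁵ + α³ + α² + α + 1).
Reduced: α⁴ + α³ + α² + 1.

0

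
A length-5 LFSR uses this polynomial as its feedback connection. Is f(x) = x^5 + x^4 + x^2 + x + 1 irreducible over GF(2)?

Yes

Check for roots in GF(2): f(0) = 1; f(1) = 1.
No roots, so no linear factors.
Monic irreducibles of degree 2 over GF(2): x^2 + x + 1.
None of them divide f (all give nonzero remainder).
No irreducible factor of degree ≤ 2 exists, so f is irreducible over GF(2).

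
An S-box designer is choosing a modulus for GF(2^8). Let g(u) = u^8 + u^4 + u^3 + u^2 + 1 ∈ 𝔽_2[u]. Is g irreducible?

Yes

Check for roots in 𝔽_2: g(0) = 1; g(1) = 1.
No roots, so no linear factors.
Monic irreducibles of degree 2 over GF(2): u^2 + u + 1.
None of them divide g (all give nonzero remainder).
Monic irreducibles of degree 3 over GF(2): u^3 + u + 1, u^3 + u^2 + 1.
None of them divide g (all give nonzero remainder).
Monic irreducibles of degree 4 over GF(2): u^4 + u + 1, u^4 + u^3 + 1, u^4 + u^3 + u^2 + u + 1.
None of them divide g (all give nonzero remainder).
No irreducible factor of degree ≤ 4 exists, so g is irreducible over GF(2).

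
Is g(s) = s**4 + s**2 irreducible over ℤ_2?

Check for roots in ℤ_2: g(0) = 0 → root; g(1) = 0 → root.
g(0) = 0, so (s) divides g(s); g is reducible.

No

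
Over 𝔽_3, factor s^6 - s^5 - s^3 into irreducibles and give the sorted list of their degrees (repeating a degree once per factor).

1, 1, 1, 1, 2

Write f(s) = s^6 - s^5 - s^3.
Roots in 𝔽_3: f(0) = 0 → root; f(1) = 2; f(2) = 0 → root.
Linear factors from roots: (s), (s + 1).
Complete factorization: f(s) = (s + 1)·(s)^3·(s^2 + s - 1).
Factor degrees with multiplicity: 1 + 1 + 1 + 1 + 2 = 6.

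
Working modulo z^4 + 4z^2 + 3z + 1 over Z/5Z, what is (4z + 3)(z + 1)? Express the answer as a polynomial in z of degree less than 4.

4z^2 + 2z + 3

Multiply in Z/5Z[z]: (4z + 3)·(z + 1) = 4z^2 + 2z + 3.
Reduced: 4z^2 + 2z + 3.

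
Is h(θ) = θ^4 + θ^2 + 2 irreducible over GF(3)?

Check for roots in GF(3): h(0) = 2; h(1) = 1; h(2) = 1.
No roots, so no linear factors.
Monic irreducibles of degree 2 over GF(3): θ^2 + 1, θ^2 + θ + 2, θ^2 + 2θ + 2.
None of them divide h (all give nonzero remainder).
No irreducible factor of degree ≤ 2 exists, so h is irreducible over GF(3).

Yes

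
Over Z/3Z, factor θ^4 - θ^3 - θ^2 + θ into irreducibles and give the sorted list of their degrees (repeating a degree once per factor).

Write h(θ) = θ^4 - θ^3 - θ^2 + θ.
Roots in Z/3Z: h(0) = 0 → root; h(1) = 0 → root; h(2) = 0 → root.
Linear factors from roots: (θ), (θ - 1), (θ + 1).
Complete factorization: h(θ) = (θ)·(θ + 1)·(θ - 1)^2.
Factor degrees with multiplicity: 1 + 1 + 1 + 1 = 4.

1, 1, 1, 1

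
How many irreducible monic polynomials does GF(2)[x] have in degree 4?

3

Gauss's count: N_{2}(4) = (1/4) Σ_{d|4} μ(4/d)·2^d.
Divisors of 4: 1, 2, 4; μ(4/d) for each: 0, -1, 1.
Σ = − 2^2 + 2^4 = 12.
N = 12/4 = 3.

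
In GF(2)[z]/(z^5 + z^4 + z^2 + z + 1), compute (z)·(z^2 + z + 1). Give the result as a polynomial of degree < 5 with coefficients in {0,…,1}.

z^3 + z^2 + z

Multiply in GF(2)[z]: (z)·(z^2 + z + 1) = z^3 + z^2 + z.
Reduced: z^3 + z^2 + z.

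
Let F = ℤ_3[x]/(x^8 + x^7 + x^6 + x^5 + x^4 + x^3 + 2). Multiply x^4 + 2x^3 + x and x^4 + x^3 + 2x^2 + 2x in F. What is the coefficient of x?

Multiply in ℤ_3[x]: (x^4 + 2x^3 + x)·(x^4 + x^3 + 2x^2 + 2x) = x^8 + x^6 + x^5 + 2x^4 + 2x^3 + 2x^2.
Reduce using x^8 ≡ 2x^7 + 2x^6 + 2x^5 + 2x^4 + 2x^3 + 1 (mod x^8 + x^7 + x^6 + x^5 + x^4 + x^3 + 2).
Reduced: 2x^7 + x^4 + x^3 + 2x^2 + 1.

0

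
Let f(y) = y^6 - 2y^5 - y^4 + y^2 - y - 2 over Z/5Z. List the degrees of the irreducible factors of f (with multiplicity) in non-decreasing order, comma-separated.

Roots in Z/5Z: f(0) = 3; f(1) = 1; f(2) = 4; f(3) = 1; f(4) = 2.
Complete factorization: f(y) = (y^2 + 2y - 2)·(y^4 + y^3 - y^2 - y + 1).
Factor degrees with multiplicity: 2 + 4 = 6.

2, 4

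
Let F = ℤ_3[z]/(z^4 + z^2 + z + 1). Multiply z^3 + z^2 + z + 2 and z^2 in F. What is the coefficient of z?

Multiply in ℤ_3[z]: (z^3 + z^2 + z + 2)·(z^2) = z^5 + z^4 + z^3 + 2z^2.
Reduce using z^4 ≡ 2z^2 + 2z + 2 (mod z^4 + z^2 + z + 1).
Reduced: z + 2.

1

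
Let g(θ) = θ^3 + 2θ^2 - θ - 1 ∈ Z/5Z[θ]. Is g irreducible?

Check for roots in Z/5Z: g(0) = 4; g(1) = 1; g(2) = 3; g(3) = 1; g(4) = 1.
No roots. A degree-3 polynomial over a field with no linear factor is irreducible.

Yes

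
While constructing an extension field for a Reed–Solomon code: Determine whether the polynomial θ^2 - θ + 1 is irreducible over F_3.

Write P(θ) = θ^2 - θ + 1.
Check for roots in F_3: P(0) = 1; P(1) = 1; P(2) = 0 → root.
P(2) = 0, so (θ − 2) divides P(θ); P is reducible.

No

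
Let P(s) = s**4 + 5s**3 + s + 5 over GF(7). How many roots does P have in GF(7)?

Evaluate at each of the 7 elements of GF(7):
P(0) = 5; P(1) = 5; P(2) = 0 → root; P(3) = 0 → root; P(4) = 4; P(5) = 0 → root; P(6) = 0 → root.
Roots: {2, 3, 5, 6}.

4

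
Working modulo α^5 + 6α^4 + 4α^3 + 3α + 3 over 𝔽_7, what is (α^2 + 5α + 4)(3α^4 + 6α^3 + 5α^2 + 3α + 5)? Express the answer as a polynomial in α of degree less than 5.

Multiply in 𝔽_7[α]: (α^2 + 5α + 4)·(3α^4 + 6α^3 + 5α^2 + 3α + 5) = 3α^6 + 5α^4 + 3α^3 + 5α^2 + 2α + 6.
Reduce using α^5 ≡ α^4 + 3α^3 + 4α + 4 (mod α^5 + 6α^4 + 4α^3 + 3α + 3).
Reduced: 3α^4 + 5α^3 + 3α^2 + 5α + 4.

3α^4 + 5α^3 + 3α^2 + 5α + 4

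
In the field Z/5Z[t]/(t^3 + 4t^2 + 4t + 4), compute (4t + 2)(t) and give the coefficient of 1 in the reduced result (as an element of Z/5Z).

0

Multiply in Z/5Z[t]: (4t + 2)·(t) = 4t^2 + 2t.
Reduced: 4t^2 + 2t.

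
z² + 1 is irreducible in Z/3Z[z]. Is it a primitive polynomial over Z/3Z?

No

Write f(z) = z² + 1.
|GF(3^2)^×| = 3^2 − 1 = 8. Prime factorization: 8 = 2^3.
f is primitive ⇔ z has order 8 in GF(3)[z]/(f), i.e. z^(8/q) ≠ 1 for each prime q | 8.
z^(4) mod f = 1
Since z^(4) = 1, the order of z divides 4 < 8; not primitive.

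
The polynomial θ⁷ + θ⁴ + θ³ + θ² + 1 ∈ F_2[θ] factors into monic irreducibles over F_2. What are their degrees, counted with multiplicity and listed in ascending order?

7

Write h(θ) = θ⁷ + θ⁴ + θ³ + θ² + 1.
Roots in F_2: h(0) = 1; h(1) = 1.
Complete factorization: h(θ) = (θ⁷ + θ⁴ + θ³ + θ² + 1).
Factor degrees with multiplicity: 7 = 7.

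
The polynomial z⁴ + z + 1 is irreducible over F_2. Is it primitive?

Yes

Write f(z) = z⁴ + z + 1.
|GF(2^4)^×| = 2^4 − 1 = 15. Prime factorization: 15 = 3·5.
f is primitive ⇔ z has order 15 in GF(2)[z]/(f), i.e. z^(15/q) ≠ 1 for each prime q | 15.
z^(5) mod f = z² + z.
z^(3) mod f = z³.
None equal 1, so z has full order 15; f is primitive.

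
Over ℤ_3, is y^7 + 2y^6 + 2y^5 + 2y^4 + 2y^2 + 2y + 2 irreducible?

No

Write h(y) = y^7 + 2y^6 + 2y^5 + 2y^4 + 2y^2 + 2y + 2.
Check for roots in ℤ_3: h(0) = 2; h(1) = 1; h(2) = 0 → root.
h(2) = 0, so (y − 2) divides h(y); h is reducible.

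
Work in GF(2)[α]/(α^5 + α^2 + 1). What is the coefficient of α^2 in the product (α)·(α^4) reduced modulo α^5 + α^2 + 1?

Multiply in GF(2)[α]: (α)·(α^4) = α^5.
Reduce using α^5 ≡ α^2 + 1 (mod α^5 + α^2 + 1).
Reduced: α^2 + 1.

1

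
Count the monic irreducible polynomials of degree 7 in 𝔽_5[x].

11160

Gauss's count: N_{5}(7) = (1/7) Σ_{d|7} μ(7/d)·5^d.
Divisors of 7: 1, 7; μ(7/d) for each: -1, 1.
Σ = − 5^1 + 5^7 = 78120.
N = 78120/7 = 11160.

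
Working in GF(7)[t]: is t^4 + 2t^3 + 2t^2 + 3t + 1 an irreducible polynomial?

Write P(t) = t^4 + 2t^3 + 2t^2 + 3t + 1.
Check for roots in GF(7): P(0) = 1; P(1) = 2; P(2) = 5; P(3) = 2; P(4) = 2; P(5) = 3; P(6) = 6.
No roots, so no linear factors.
Degree-2 irreducible divisors: test the 21 monic irreducibles of degree 2 over GF(7).
None of them divide P (all give nonzero remainder).
No irreducible factor of degree ≤ 2 exists, so P is irreducible over GF(7).

Yes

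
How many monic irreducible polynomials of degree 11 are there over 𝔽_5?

Gauss's count: N_{5}(11) = (1/11) Σ_{d|11} μ(11/d)·5^d.
Divisors of 11: 1, 11; μ(11/d) for each: -1, 1.
Σ = − 5^1 + 5^11 = 48828120.
N = 48828120/11 = 4438920.

4438920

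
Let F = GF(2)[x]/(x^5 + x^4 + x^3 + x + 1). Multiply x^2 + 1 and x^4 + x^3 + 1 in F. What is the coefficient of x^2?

Multiply in GF(2)[x]: (x^2 + 1)·(x^4 + x^3 + 1) = x^6 + x^5 + x^4 + x^3 + x^2 + 1.
Reduce using x^5 ≡ x^4 + x^3 + x + 1 (mod x^5 + x^4 + x^3 + x + 1).
Reduced: x^3 + x + 1.

0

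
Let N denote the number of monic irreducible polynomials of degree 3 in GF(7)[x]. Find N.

112

x^(7^3) − x is the product of all monic irreducibles of degree dividing 3; Möbius inversion gives N = (1/3) Σ μ(3/d)·7^d.
Divisors of 3: 1, 3; μ(3/d) for each: -1, 1.
Σ = − 7^1 + 7^3 = 336.
N = 336/3 = 112.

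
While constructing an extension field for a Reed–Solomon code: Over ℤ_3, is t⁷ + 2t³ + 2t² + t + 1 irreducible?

Write g(t) = t⁷ + 2t³ + 2t² + t + 1.
Check for roots in ℤ_3: g(0) = 1; g(1) = 1; g(2) = 2.
No roots, so no linear factors.
Monic irreducibles of degree 2 over GF(3): t² + 1, t² + t + 2, t² + 2t + 2.
None of them divide g (all give nonzero remainder).
Degree-3 irreducible divisors: test the 8 monic irreducibles of degree 3 over GF(3).
None of them divide g (all give nonzero remainder).
No irreducible factor of degree ≤ 3 exists, so g is irreducible over GF(3).

Yes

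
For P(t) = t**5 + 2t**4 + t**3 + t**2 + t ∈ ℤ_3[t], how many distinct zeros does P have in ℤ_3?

3

Evaluate at each of the 3 elements of ℤ_3:
P(0) = 0 → root; P(1) = 0 → root; P(2) = 0 → root.
Roots: {0, 1, 2}.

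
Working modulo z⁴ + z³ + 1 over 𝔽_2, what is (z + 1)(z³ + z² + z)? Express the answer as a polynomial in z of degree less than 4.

z^3 + z + 1

Multiply in 𝔽_2[z]: (z + 1)·(z³ + z² + z) = z⁴ + z.
Reduce using z⁴ ≡ z³ + 1 (mod z⁴ + z³ + 1).
Reduced: z³ + z + 1.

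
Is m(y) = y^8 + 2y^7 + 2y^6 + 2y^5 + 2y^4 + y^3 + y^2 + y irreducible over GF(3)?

Check for roots in GF(3): m(0) = 0 → root; m(1) = 0 → root; m(2) = 0 → root.
m(0) = 0, so (y) divides m(y); m is reducible.

No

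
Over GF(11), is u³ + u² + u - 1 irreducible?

Write h(u) = u³ + u² + u - 1.
Check each element of GF(11) for a root: h(0)=10, h(1)=2, h(2)=2, h(3)=5, h(4)=6, h(5)=0, h(6)=4, h(7)=2, h(8)=0, h(9)=4, h(10)=9.
h(5) = 0, so (u − 5) divides h(u); h is reducible.

No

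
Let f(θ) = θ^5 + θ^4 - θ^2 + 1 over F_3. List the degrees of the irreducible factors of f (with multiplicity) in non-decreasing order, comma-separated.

1, 1, 3

Roots in F_3: f(0) = 1; f(1) = 2; f(2) = 0 → root.
Linear factors from roots: (θ + 1).
Complete factorization: f(θ) = (θ + 1)^2·(θ^3 - θ^2 + θ + 1).
Factor degrees with multiplicity: 1 + 1 + 3 = 5.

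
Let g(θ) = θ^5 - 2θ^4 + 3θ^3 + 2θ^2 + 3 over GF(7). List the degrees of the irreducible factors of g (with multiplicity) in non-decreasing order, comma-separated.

Linear factors from roots: (θ - 1), (θ - 2), (θ + 2).
Complete factorization: g(θ) = (θ + 2)·(θ - 2)·(θ - 1)·(θ^2 - θ - 1).
Factor degrees with multiplicity: 1 + 1 + 1 + 2 = 5.

1, 1, 1, 2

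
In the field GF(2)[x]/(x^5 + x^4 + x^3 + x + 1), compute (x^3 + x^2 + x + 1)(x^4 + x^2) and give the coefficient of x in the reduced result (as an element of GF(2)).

1

Multiply in GF(2)[x]: (x^3 + x^2 + x + 1)·(x^4 + x^2) = x^7 + x^6 + x^3 + x^2.
Reduce using x^5 ≡ x^4 + x^3 + x + 1 (mod x^5 + x^4 + x^3 + x + 1).
Reduced: x^4 + x^3 + x + 1.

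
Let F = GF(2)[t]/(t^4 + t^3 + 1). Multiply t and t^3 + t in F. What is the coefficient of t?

0

Multiply in GF(2)[t]: (t)·(t^3 + t) = t^4 + t^2.
Reduce using t^4 ≡ t^3 + 1 (mod t^4 + t^3 + 1).
Reduced: t^3 + t^2 + 1.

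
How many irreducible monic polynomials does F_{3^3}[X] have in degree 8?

x^(27^8) − x is the product of all monic irreducibles of degree dividing 8; Möbius inversion gives N = (1/8) Σ μ(8/d)·27^d.
Divisors of 8: 1, 2, 4, 8; μ(8/d) for each: 0, 0, -1, 1.
Σ = − 27^4 + 27^8 = 282429005040.
N = 282429005040/8 = 35303625630.

35303625630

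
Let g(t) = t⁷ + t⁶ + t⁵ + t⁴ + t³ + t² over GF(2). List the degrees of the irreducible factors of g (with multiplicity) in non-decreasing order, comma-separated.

1, 1, 1, 2, 2

Roots in GF(2): g(0) = 0 → root; g(1) = 0 → root.
Linear factors from roots: (t), (t + 1).
Complete factorization: g(t) = (t + 1)·(t)^2·(t² + t + 1)^2.
Factor degrees with multiplicity: 1 + 1 + 1 + 2 + 2 = 7.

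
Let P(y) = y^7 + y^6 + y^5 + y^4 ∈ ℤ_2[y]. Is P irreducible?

No

Check for roots in ℤ_2: P(0) = 0 → root; P(1) = 0 → root.
P(0) = 0, so (y) divides P(y); P is reducible.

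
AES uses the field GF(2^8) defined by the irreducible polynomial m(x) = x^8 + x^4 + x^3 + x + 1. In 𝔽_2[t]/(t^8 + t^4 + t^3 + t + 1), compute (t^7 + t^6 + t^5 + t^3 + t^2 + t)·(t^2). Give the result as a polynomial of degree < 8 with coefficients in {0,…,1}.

Multiply in 𝔽_2[t]: (t^7 + t^6 + t^5 + t^3 + t^2 + t)·(t^2) = t^9 + t^8 + t^7 + t^5 + t^4 + t^3.
Reduce using t^8 ≡ t^4 + t^3 + t + 1 (mod t^8 + t^4 + t^3 + t + 1).
Reduced: t^7 + t^4 + t^2 + 1.

t^7 + t^4 + t^2 + 1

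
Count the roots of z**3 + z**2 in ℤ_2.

Write h(z) = z**3 + z**2.
Evaluate at each of the 2 elements of ℤ_2:
h(0) = 0 → root; h(1) = 0 → root.
Roots: {0, 1}.

2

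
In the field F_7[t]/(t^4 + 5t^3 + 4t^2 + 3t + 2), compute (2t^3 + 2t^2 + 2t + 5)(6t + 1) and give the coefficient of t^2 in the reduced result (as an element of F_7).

1

Multiply in F_7[t]: (2t^3 + 2t^2 + 2t + 5)·(6t + 1) = 5t^4 + 4t + 5.
Reduce using t^4 ≡ 2t^3 + 3t^2 + 4t + 5 (mod t^4 + 5t^3 + 4t^2 + 3t + 2).
Reduced: 3t^3 + t^2 + 3t + 2.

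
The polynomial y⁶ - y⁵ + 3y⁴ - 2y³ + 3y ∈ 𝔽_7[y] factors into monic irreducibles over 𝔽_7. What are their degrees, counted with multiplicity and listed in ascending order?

1, 1, 1, 1, 2

Write f(y) = y⁶ - y⁵ + 3y⁴ - 2y³ + 3y.
Linear factors from roots: (y), (y - 2), (y + 3), (y + 2).
Complete factorization: f(y) = (y)·(y + 2)·(y + 3)·(y - 2)·(y² + 3y - 2).
Factor degrees with multiplicity: 1 + 1 + 1 + 1 + 2 = 6.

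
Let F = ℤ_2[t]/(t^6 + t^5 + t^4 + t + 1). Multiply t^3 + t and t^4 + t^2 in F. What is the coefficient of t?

Multiply in ℤ_2[t]: (t^3 + t)·(t^4 + t^2) = t^7 + t^3.
Reduce using t^6 ≡ t^5 + t^4 + t + 1 (mod t^6 + t^5 + t^4 + t + 1).
Reduced: t^4 + t^3 + t^2 + 1.

0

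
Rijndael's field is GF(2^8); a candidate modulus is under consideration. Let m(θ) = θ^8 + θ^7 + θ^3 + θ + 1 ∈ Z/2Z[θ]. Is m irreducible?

Yes

Check for roots in Z/2Z: m(0) = 1; m(1) = 1.
No roots, so no linear factors.
Monic irreducibles of degree 2 over GF(2): θ^2 + θ + 1.
None of them divide m (all give nonzero remainder).
Monic irreducibles of degree 3 over GF(2): θ^3 + θ + 1, θ^3 + θ^2 + 1.
None of them divide m (all give nonzero remainder).
Monic irreducibles of degree 4 over GF(2): θ^4 + θ + 1, θ^4 + θ^3 + 1, θ^4 + θ^3 + θ^2 + θ + 1.
None of them divide m (all give nonzero remainder).
No irreducible factor of degree ≤ 4 exists, so m is irreducible over GF(2).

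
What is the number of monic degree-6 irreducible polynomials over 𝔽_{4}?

670

By the necklace-counting formula, N_4(6) = (1/6) Σ_{d|6} μ(6/d)·4^d.
Divisors of 6: 1, 2, 3, 6; μ(6/d) for each: 1, -1, -1, 1.
Σ = 4^1 − 4^2 − 4^3 + 4^6 = 4020.
N = 4020/6 = 670.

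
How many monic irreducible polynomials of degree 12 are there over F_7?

x^(7^12) − x is the product of all monic irreducibles of degree dividing 12; Möbius inversion gives N = (1/12) Σ μ(12/d)·7^d.
Divisors of 12: 1, 2, 3, 4, 6, 12; μ(12/d) for each: 0, 1, 0, -1, -1, 1.
Σ = 7^2 − 7^4 − 7^6 + 7^12 = 13841167200.
N = 13841167200/12 = 1153430600.

1153430600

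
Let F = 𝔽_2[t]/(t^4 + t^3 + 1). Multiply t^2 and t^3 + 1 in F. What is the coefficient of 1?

1

Multiply in 𝔽_2[t]: (t^2)·(t^3 + 1) = t^5 + t^2.
Reduce using t^4 ≡ t^3 + 1 (mod t^4 + t^3 + 1).
Reduced: t^3 + t^2 + t + 1.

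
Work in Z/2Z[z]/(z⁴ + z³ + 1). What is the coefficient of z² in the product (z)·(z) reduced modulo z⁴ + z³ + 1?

1

Multiply in Z/2Z[z]: (z)·(z) = z².
Reduced: z².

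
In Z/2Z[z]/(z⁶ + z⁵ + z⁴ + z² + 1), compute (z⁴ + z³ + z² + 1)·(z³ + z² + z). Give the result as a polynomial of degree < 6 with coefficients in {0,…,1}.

z^5 + z^4 + z^3 + 1

Multiply in Z/2Z[z]: (z⁴ + z³ + z² + 1)·(z³ + z² + z) = z⁷ + z⁵ + z² + z.
Reduce using z⁶ ≡ z⁵ + z⁴ + z² + 1 (mod z⁶ + z⁵ + z⁴ + z² + 1).
Reduced: z⁵ + z⁴ + z³ + 1.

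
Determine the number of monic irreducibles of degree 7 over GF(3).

312

x^(3^7) − x is the product of all monic irreducibles of degree dividing 7; Möbius inversion gives N = (1/7) Σ μ(7/d)·3^d.
Divisors of 7: 1, 7; μ(7/d) for each: -1, 1.
Σ = − 3^1 + 3^7 = 2184.
N = 2184/7 = 312.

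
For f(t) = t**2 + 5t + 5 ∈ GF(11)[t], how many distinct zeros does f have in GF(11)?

2

Evaluate at each of the 11 elements of GF(11):
f(0) = 5; f(1) = 0 → root; f(2) = 8; f(3) = 7; f(4) = 8; f(5) = 0 → root; f(6) = 5; f(7) = 1; f(8) = 10; f(9) = 10; f(10) = 1.
Roots: {1, 5}.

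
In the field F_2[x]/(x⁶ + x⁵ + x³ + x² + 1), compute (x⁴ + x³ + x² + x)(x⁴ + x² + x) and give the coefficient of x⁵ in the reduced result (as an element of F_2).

Multiply in F_2[x]: (x⁴ + x³ + x² + x)·(x⁴ + x² + x) = x⁸ + x⁷ + x⁵ + x².
Reduce using x⁶ ≡ x⁵ + x³ + x² + 1 (mod x⁶ + x⁵ + x³ + x² + 1).
Reduced: x⁴.

0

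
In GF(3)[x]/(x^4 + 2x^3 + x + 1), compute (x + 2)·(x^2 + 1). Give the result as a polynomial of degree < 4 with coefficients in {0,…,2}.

x^3 + 2x^2 + x + 2

Multiply in GF(3)[x]: (x + 2)·(x^2 + 1) = x^3 + 2x^2 + x + 2.
Reduced: x^3 + 2x^2 + x + 2.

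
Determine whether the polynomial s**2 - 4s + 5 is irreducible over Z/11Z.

Write h(s) = s**2 - 4s + 5.
Check each element of Z/11Z for a root: h(0)=5, h(1)=2, h(2)=1, h(3)=2, h(4)=5, h(5)=10, h(6)=6, h(7)=4, h(8)=4, h(9)=6, h(10)=10.
No roots. A degree-2 polynomial over a field with no linear factor is irreducible.

Yes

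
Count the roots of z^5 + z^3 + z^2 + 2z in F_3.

2

Write g(z) = z^5 + z^3 + z^2 + 2z.
Evaluate at each of the 3 elements of F_3:
g(0) = 0 → root; g(1) = 2; g(2) = 0 → root.
Roots: {0, 2}.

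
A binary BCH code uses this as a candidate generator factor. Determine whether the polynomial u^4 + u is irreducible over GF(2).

No

Write P(u) = u^4 + u.
Check for roots in GF(2): P(0) = 0 → root; P(1) = 0 → root.
P(0) = 0, so (u) divides P(u); P is reducible.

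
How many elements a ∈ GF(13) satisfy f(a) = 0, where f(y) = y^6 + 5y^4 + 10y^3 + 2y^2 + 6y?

2

Evaluate at each of the 13 elements of GF(13):
f(0) = 0 → root; f(1) = 11; f(2) = 10; f(3) = 10; f(4) = 1; f(5) = 8; f(6) = 11; f(7) = 0 → root; f(8) = 9; f(9) = 12; f(10) = 6; f(11) = 8; f(12) = 5.
Roots: {0, 7}.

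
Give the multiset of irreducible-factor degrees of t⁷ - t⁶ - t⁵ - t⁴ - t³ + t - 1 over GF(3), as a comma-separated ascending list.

1, 1, 2, 3

Write h(t) = t⁷ - t⁶ - t⁵ - t⁴ - t³ + t - 1.
Roots in GF(3): h(0) = 2; h(1) = 0 → root; h(2) = 0 → root.
Linear factors from roots: (t - 1), (t + 1).
Complete factorization: h(t) = (t + 1)·(t - 1)·(t² + t - 1)·(t³ + t² - 1).
Factor degrees with multiplicity: 1 + 1 + 2 + 3 = 7.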